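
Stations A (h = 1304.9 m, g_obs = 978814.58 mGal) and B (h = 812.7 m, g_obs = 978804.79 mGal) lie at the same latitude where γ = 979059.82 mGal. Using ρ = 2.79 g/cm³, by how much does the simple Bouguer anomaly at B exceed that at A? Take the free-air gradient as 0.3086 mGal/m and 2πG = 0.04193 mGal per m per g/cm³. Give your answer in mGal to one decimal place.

Δg_SB(A) = 978814.58 − 979059.82 + 0.3086×1304.9 − 0.04193×2.79×1304.9 = 4.80 mGal
Δg_SB(B) = 978804.79 − 979059.82 + 0.3086×812.7 − 0.04193×2.79×812.7 = -99.30 mGal
Difference = -99.30 − (4.80) = -104.10 mGal

-104.1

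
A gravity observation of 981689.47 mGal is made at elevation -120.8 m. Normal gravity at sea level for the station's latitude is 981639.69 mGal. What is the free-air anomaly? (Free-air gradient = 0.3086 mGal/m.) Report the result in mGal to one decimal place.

Free-air correction = 0.3086 × -120.8 = -37.28 mGal
Free-air anomaly = 981689.47 − 981639.69 + (-37.28) = 12.50 mGal

12.5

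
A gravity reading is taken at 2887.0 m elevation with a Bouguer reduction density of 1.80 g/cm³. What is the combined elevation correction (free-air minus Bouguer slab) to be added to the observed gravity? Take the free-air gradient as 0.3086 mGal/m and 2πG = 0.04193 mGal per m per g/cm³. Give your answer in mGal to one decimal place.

673.0

Combined gradient = 0.3086 − 0.04193 × 1.80 = 0.2331260 mGal/m
Combined elevation correction = 0.2331260 × 2887.0 = 673.0 mGal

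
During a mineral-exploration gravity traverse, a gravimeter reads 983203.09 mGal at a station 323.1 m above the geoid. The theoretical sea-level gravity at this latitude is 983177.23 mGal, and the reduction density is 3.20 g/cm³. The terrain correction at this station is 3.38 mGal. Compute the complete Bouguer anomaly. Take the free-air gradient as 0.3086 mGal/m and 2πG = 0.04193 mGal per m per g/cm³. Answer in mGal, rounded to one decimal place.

85.6

Free-air correction = 0.3086 × 323.1 = 99.71 mGal
Free-air anomaly = 983203.09 − 983177.23 + (99.71) = 125.57 mGal
Bouguer slab correction = 0.04193 × 3.20 × 323.1 = 43.35 mGal
Simple Bouguer anomaly = 125.57 − (43.35) = 82.22 mGal
Complete Bouguer anomaly = 82.22 + 3.38 = 85.60 mGal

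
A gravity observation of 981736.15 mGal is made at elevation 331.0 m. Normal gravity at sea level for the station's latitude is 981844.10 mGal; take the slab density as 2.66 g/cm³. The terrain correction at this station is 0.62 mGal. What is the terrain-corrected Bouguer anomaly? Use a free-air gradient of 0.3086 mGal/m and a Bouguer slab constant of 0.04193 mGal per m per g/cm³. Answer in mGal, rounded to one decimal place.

-42.1

Free-air correction = 0.3086 × 331.0 = 102.15 mGal
Free-air anomaly = 981736.15 − 981844.10 + (102.15) = -5.80 mGal
Bouguer slab correction = 0.04193 × 2.66 × 331.0 = 36.92 mGal
Simple Bouguer anomaly = -5.80 − (36.92) = -42.72 mGal
Complete Bouguer anomaly = -42.72 + 0.62 = -42.10 mGal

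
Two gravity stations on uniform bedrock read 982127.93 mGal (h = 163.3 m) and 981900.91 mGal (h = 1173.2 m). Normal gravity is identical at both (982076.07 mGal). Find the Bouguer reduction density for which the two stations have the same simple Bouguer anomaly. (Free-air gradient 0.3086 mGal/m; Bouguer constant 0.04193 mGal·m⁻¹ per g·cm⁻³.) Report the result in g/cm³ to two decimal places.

2.00

Δg_obs = 981900.91 − 982127.93 = -227.02 mGal over Δh = 1173.2 − 163.3 = 1009.9 m
Equal Bouguer anomalies ⇒ Δg_obs + (0.3086 − 0.04193ρ)·Δh = 0
0.3086 − 0.04193ρ = −Δg_obs/Δh = 0.22479
ρ = (0.3086 − 0.22479) / 0.04193 = 2.00 g/cm³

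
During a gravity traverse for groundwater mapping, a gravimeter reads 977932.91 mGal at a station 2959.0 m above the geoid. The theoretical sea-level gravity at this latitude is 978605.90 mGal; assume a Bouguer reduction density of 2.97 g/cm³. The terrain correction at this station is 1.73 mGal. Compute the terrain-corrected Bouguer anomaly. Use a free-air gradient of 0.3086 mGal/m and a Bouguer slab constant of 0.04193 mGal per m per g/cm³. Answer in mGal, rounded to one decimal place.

-126.6

Free-air correction = 0.3086 × 2959.0 = 913.15 mGal
Free-air anomaly = 977932.91 − 978605.90 + (913.15) = 240.16 mGal
Bouguer slab correction = 0.04193 × 2.97 × 2959.0 = 368.49 mGal
Simple Bouguer anomaly = 240.16 − (368.49) = -128.33 mGal
Complete Bouguer anomaly = -128.33 + 1.73 = -126.60 mGal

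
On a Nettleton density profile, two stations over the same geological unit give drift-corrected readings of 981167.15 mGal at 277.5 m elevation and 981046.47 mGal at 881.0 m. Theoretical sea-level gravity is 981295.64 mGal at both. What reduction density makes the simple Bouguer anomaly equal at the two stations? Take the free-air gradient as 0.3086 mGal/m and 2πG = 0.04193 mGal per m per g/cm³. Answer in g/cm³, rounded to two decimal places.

Δg_obs = 981046.47 − 981167.15 = -120.68 mGal over Δh = 881.0 − 277.5 = 603.5 m
Equal Bouguer anomalies ⇒ Δg_obs + (0.3086 − 0.04193ρ)·Δh = 0
0.3086 − 0.04193ρ = −Δg_obs/Δh = 0.19997
ρ = (0.3086 − 0.19997) / 0.04193 = 2.59 g/cm³

2.59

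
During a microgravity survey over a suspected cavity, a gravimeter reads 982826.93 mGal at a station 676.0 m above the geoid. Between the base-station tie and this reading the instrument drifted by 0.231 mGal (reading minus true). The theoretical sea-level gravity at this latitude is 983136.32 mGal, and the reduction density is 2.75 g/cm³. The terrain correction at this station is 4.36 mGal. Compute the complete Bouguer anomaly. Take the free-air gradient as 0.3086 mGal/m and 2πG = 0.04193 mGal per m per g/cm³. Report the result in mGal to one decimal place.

Drift-corrected reading = 982826.93 − (0.231) = 982826.699 mGal
Free-air correction = 0.3086 × 676.0 = 208.61 mGal
Free-air anomaly = 982826.699 − 983136.32 + (208.61) = -101.011 mGal
Bouguer slab correction = 0.04193 × 2.75 × 676.0 = 77.95 mGal
Simple Bouguer anomaly = -101.011 − (77.95) = -178.961 mGal
Complete Bouguer anomaly = -178.961 + 4.36 = -174.601 mGal

-174.6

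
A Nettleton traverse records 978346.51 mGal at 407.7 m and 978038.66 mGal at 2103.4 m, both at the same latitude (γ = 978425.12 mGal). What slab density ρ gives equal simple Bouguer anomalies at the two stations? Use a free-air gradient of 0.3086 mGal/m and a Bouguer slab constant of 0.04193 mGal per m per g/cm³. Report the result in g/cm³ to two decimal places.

Δg_obs = 978038.66 − 978346.51 = -307.85 mGal over Δh = 2103.4 − 407.7 = 1695.7 m
Equal Bouguer anomalies ⇒ Δg_obs + (0.3086 − 0.04193ρ)·Δh = 0
0.3086 − 0.04193ρ = −Δg_obs/Δh = 0.18155
ρ = (0.3086 − 0.18155) / 0.04193 = 3.03 g/cm³

3.03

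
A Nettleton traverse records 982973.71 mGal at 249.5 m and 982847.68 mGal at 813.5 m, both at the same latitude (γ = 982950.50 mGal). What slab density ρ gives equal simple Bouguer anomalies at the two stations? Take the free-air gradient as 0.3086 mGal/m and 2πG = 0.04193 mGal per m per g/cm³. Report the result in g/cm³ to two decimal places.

Δg_obs = 982847.68 − 982973.71 = -126.03 mGal over Δh = 813.5 − 249.5 = 564.0 m
Equal Bouguer anomalies ⇒ Δg_obs + (0.3086 − 0.04193ρ)·Δh = 0
0.3086 − 0.04193ρ = −Δg_obs/Δh = 0.22346
ρ = (0.3086 − 0.22346) / 0.04193 = 2.03 g/cm³

2.03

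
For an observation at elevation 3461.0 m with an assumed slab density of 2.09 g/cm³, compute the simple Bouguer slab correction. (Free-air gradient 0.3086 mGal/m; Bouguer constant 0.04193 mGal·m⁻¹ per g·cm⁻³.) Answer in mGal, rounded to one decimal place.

Bouguer slab correction = 0.04193 × 2.09 × 3461.0 = 303.3 mGal

303.3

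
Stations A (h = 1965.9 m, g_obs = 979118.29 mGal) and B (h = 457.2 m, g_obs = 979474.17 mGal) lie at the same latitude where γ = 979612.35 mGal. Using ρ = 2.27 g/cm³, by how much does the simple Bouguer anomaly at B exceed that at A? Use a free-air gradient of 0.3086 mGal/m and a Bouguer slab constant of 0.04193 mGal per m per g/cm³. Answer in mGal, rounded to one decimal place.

Δg_SB(A) = 979118.29 − 979612.35 + 0.3086×1965.9 − 0.04193×2.27×1965.9 = -74.50 mGal
Δg_SB(B) = 979474.17 − 979612.35 + 0.3086×457.2 − 0.04193×2.27×457.2 = -40.60 mGal
Difference = -40.60 − (-74.50) = 33.90 mGal

33.9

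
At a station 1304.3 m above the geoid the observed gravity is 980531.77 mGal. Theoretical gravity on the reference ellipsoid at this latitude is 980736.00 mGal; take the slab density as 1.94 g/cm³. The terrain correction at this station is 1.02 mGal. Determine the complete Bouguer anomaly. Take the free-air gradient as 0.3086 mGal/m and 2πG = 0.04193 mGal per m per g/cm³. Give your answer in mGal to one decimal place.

Free-air correction = 0.3086 × 1304.3 = 402.51 mGal
Free-air anomaly = 980531.77 − 980736.00 + (402.51) = 198.28 mGal
Bouguer slab correction = 0.04193 × 1.94 × 1304.3 = 106.10 mGal
Simple Bouguer anomaly = 198.28 − (106.10) = 92.18 mGal
Complete Bouguer anomaly = 92.18 + 1.02 = 93.20 mGal

93.2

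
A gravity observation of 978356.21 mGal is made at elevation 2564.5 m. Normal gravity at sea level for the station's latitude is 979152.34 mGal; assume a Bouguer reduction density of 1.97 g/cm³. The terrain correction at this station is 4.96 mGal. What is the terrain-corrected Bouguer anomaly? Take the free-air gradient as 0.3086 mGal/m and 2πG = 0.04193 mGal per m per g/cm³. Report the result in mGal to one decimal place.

-211.6

Free-air correction = 0.3086 × 2564.5 = 791.40 mGal
Free-air anomaly = 978356.21 − 979152.34 + (791.40) = -4.73 mGal
Bouguer slab correction = 0.04193 × 1.97 × 2564.5 = 211.83 mGal
Simple Bouguer anomaly = -4.73 − (211.83) = -216.56 mGal
Complete Bouguer anomaly = -216.56 + 4.96 = -211.60 mGal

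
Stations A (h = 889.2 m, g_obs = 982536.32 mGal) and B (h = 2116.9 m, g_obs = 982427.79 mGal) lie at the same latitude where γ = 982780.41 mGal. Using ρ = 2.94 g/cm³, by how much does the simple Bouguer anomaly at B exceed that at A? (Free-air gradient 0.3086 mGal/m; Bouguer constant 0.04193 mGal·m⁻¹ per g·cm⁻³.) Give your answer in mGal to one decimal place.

Δg_SB(A) = 982536.32 − 982780.41 + 0.3086×889.2 − 0.04193×2.94×889.2 = -79.30 mGal
Δg_SB(B) = 982427.79 − 982780.41 + 0.3086×2116.9 − 0.04193×2.94×2116.9 = 39.70 mGal
Difference = 39.70 − (-79.30) = 119.00 mGal

119.0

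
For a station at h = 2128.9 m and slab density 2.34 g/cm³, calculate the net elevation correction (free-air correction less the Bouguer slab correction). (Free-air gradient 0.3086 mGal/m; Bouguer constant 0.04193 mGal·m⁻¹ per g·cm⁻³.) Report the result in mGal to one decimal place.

448.1

Combined gradient = 0.3086 − 0.04193 × 2.34 = 0.2104838 mGal/m
Combined elevation correction = 0.2104838 × 2128.9 = 448.1 mGal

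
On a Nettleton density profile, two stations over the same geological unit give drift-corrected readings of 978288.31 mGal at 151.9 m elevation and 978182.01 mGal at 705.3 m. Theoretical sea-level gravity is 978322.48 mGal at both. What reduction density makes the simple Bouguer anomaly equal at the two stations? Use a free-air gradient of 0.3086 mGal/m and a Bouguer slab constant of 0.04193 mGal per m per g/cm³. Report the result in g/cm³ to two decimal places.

Δg_obs = 978182.01 − 978288.31 = -106.30 mGal over Δh = 705.3 − 151.9 = 553.4 m
Equal Bouguer anomalies ⇒ Δg_obs + (0.3086 − 0.04193ρ)·Δh = 0
0.3086 − 0.04193ρ = −Δg_obs/Δh = 0.19209
ρ = (0.3086 − 0.19209) / 0.04193 = 2.78 g/cm³

2.78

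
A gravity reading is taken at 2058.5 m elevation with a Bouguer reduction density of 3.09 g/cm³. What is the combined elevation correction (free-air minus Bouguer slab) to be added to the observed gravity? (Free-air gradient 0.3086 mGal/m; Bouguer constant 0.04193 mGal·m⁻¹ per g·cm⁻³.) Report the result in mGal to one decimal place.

368.5

Combined gradient = 0.3086 − 0.04193 × 3.09 = 0.1790363 mGal/m
Combined elevation correction = 0.1790363 × 2058.5 = 368.5 mGal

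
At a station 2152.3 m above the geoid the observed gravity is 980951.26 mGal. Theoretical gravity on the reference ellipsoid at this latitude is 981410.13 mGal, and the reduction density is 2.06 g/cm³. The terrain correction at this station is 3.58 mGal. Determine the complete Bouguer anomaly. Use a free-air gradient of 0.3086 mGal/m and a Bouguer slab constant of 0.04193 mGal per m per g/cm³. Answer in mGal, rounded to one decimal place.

23.0

Free-air correction = 0.3086 × 2152.3 = 664.20 mGal
Free-air anomaly = 980951.26 − 981410.13 + (664.20) = 205.33 mGal
Bouguer slab correction = 0.04193 × 2.06 × 2152.3 = 185.91 mGal
Simple Bouguer anomaly = 205.33 − (185.91) = 19.42 mGal
Complete Bouguer anomaly = 19.42 + 3.58 = 23.00 mGal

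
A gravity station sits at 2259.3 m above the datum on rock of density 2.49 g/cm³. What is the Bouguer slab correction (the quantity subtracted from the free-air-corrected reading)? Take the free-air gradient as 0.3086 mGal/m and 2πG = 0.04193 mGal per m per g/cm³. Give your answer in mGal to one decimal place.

235.9

Bouguer slab correction = 0.04193 × 2.49 × 2259.3 = 235.9 mGal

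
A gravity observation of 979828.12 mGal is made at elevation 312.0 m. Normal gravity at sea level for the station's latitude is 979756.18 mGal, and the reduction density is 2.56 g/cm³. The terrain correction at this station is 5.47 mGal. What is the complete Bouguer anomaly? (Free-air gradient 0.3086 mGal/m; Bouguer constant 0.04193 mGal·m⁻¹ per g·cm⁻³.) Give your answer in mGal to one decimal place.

140.2

Free-air correction = 0.3086 × 312.0 = 96.28 mGal
Free-air anomaly = 979828.12 − 979756.18 + (96.28) = 168.22 mGal
Bouguer slab correction = 0.04193 × 2.56 × 312.0 = 33.49 mGal
Simple Bouguer anomaly = 168.22 − (33.49) = 134.73 mGal
Complete Bouguer anomaly = 134.73 + 5.47 = 140.20 mGal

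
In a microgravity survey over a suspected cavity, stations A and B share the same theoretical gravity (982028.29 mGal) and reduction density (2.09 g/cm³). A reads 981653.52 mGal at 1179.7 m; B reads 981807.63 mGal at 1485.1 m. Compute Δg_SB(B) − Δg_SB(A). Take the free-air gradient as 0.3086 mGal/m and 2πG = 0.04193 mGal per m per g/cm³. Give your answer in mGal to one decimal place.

221.6

Δg_SB(A) = 981653.52 − 982028.29 + 0.3086×1179.7 − 0.04193×2.09×1179.7 = -114.10 mGal
Δg_SB(B) = 981807.63 − 982028.29 + 0.3086×1485.1 − 0.04193×2.09×1485.1 = 107.50 mGal
Difference = 107.50 − (-114.10) = 221.60 mGal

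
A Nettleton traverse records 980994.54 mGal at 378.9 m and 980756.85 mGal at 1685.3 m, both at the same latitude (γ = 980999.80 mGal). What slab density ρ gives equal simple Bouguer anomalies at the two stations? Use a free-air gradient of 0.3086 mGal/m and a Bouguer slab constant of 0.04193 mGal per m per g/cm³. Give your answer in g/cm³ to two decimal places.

3.02

Δg_obs = 980756.85 − 980994.54 = -237.69 mGal over Δh = 1685.3 − 378.9 = 1306.4 m
Equal Bouguer anomalies ⇒ Δg_obs + (0.3086 − 0.04193ρ)·Δh = 0
0.3086 − 0.04193ρ = −Δg_obs/Δh = 0.18194
ρ = (0.3086 − 0.18194) / 0.04193 = 3.02 g/cm³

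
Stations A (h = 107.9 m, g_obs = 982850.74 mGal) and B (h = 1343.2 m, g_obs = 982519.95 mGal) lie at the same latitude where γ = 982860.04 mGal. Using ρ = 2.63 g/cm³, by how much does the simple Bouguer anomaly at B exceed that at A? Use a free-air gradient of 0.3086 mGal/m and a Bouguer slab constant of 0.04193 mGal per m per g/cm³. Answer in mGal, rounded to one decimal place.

-85.8

Δg_SB(A) = 982850.74 − 982860.04 + 0.3086×107.9 − 0.04193×2.63×107.9 = 12.10 mGal
Δg_SB(B) = 982519.95 − 982860.04 + 0.3086×1343.2 − 0.04193×2.63×1343.2 = -73.70 mGal
Difference = -73.70 − (12.10) = -85.80 mGal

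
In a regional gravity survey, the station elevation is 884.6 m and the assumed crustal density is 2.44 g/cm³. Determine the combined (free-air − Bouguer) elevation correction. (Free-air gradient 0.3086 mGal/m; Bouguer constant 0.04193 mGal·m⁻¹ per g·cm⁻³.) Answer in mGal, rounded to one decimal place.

Combined gradient = 0.3086 − 0.04193 × 2.44 = 0.2062908 mGal/m
Combined elevation correction = 0.2062908 × 884.6 = 182.5 mGal

182.5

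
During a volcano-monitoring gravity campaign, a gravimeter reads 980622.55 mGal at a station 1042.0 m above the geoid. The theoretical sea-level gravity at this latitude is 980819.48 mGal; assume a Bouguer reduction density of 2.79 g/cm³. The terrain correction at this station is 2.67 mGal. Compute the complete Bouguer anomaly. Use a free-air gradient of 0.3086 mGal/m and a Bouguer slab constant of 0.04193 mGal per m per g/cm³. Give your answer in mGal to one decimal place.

5.4

Free-air correction = 0.3086 × 1042.0 = 321.56 mGal
Free-air anomaly = 980622.55 − 980819.48 + (321.56) = 124.63 mGal
Bouguer slab correction = 0.04193 × 2.79 × 1042.0 = 121.90 mGal
Simple Bouguer anomaly = 124.63 − (121.90) = 2.73 mGal
Complete Bouguer anomaly = 2.73 + 2.67 = 5.40 mGal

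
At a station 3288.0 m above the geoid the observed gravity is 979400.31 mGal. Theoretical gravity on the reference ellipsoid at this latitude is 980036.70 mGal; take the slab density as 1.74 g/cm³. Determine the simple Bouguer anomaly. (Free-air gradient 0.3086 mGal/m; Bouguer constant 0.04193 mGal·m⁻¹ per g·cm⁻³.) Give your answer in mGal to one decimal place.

138.4

Free-air correction = 0.3086 × 3288.0 = 1014.68 mGal
Free-air anomaly = 979400.31 − 980036.70 + (1014.68) = 378.29 mGal
Bouguer slab correction = 0.04193 × 1.74 × 3288.0 = 239.89 mGal
Simple Bouguer anomaly = 378.29 − (239.89) = 138.40 mGal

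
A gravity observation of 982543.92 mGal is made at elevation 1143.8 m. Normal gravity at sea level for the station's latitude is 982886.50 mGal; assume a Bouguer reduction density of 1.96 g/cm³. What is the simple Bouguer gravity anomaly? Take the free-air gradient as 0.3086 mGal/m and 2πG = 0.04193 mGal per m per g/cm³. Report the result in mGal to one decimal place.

Free-air correction = 0.3086 × 1143.8 = 352.98 mGal
Free-air anomaly = 982543.92 − 982886.50 + (352.98) = 10.40 mGal
Bouguer slab correction = 0.04193 × 1.96 × 1143.8 = 94.00 mGal
Simple Bouguer anomaly = 10.40 − (94.00) = -83.60 mGal

-83.6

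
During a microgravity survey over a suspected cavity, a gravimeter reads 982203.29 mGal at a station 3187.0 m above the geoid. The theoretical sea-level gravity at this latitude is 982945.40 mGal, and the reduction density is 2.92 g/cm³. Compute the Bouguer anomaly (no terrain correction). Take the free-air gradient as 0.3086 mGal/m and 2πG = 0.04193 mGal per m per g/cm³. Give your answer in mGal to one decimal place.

Free-air correction = 0.3086 × 3187.0 = 983.51 mGal
Free-air anomaly = 982203.29 − 982945.40 + (983.51) = 241.40 mGal
Bouguer slab correction = 0.04193 × 2.92 × 3187.0 = 390.20 mGal
Simple Bouguer anomaly = 241.40 − (390.20) = -148.80 mGal

-148.8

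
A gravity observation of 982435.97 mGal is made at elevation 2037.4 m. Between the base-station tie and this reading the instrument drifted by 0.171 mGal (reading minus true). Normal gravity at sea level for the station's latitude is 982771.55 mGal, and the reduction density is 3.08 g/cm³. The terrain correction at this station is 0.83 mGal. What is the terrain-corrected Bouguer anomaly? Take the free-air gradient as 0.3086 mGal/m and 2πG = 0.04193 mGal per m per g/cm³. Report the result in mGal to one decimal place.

30.7

Drift-corrected reading = 982435.97 − (0.171) = 982435.799 mGal
Free-air correction = 0.3086 × 2037.4 = 628.74 mGal
Free-air anomaly = 982435.799 − 982771.55 + (628.74) = 292.989 mGal
Bouguer slab correction = 0.04193 × 3.08 × 2037.4 = 263.12 mGal
Simple Bouguer anomaly = 292.989 − (263.12) = 29.869 mGal
Complete Bouguer anomaly = 29.869 + 0.83 = 30.699 mGal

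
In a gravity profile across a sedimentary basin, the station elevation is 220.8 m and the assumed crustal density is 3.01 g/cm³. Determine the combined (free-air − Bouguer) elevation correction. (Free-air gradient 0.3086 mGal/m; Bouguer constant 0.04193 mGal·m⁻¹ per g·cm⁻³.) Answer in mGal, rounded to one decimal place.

40.3

Combined gradient = 0.3086 − 0.04193 × 3.01 = 0.1823907 mGal/m
Combined elevation correction = 0.1823907 × 220.8 = 40.3 mGal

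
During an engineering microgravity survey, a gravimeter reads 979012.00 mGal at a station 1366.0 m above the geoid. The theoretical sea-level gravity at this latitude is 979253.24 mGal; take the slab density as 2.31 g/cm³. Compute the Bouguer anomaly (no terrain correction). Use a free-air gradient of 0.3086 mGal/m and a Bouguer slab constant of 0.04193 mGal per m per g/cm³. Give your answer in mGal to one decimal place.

48.0

Free-air correction = 0.3086 × 1366.0 = 421.55 mGal
Free-air anomaly = 979012.00 − 979253.24 + (421.55) = 180.31 mGal
Bouguer slab correction = 0.04193 × 2.31 × 1366.0 = 132.31 mGal
Simple Bouguer anomaly = 180.31 − (132.31) = 48.00 mGal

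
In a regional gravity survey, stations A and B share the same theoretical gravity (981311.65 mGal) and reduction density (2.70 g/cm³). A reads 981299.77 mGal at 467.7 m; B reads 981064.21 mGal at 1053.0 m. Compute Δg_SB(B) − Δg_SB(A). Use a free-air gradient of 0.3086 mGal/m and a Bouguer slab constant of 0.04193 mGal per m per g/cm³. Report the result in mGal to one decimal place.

Δg_SB(A) = 981299.77 − 981311.65 + 0.3086×467.7 − 0.04193×2.70×467.7 = 79.50 mGal
Δg_SB(B) = 981064.21 − 981311.65 + 0.3086×1053.0 − 0.04193×2.70×1053.0 = -41.70 mGal
Difference = -41.70 − (79.50) = -121.20 mGal

-121.2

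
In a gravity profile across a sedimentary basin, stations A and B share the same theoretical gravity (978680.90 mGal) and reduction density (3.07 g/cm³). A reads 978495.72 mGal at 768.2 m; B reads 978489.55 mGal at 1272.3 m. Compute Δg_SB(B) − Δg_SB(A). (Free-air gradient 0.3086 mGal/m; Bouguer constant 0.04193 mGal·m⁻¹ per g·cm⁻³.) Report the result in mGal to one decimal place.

Δg_SB(A) = 978495.72 − 978680.90 + 0.3086×768.2 − 0.04193×3.07×768.2 = -47.00 mGal
Δg_SB(B) = 978489.55 − 978680.90 + 0.3086×1272.3 − 0.04193×3.07×1272.3 = 37.50 mGal
Difference = 37.50 − (-47.00) = 84.50 mGal

84.5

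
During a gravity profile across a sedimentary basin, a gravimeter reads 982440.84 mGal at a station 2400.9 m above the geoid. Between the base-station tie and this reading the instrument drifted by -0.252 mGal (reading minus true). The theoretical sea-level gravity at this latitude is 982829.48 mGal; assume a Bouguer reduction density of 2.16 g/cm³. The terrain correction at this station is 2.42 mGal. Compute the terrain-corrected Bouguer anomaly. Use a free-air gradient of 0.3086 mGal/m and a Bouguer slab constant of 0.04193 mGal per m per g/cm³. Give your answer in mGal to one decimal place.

Drift-corrected reading = 982440.84 − (-0.252) = 982441.092 mGal
Free-air correction = 0.3086 × 2400.9 = 740.92 mGal
Free-air anomaly = 982441.092 − 982829.48 + (740.92) = 352.532 mGal
Bouguer slab correction = 0.04193 × 2.16 × 2400.9 = 217.45 mGal
Simple Bouguer anomaly = 352.532 − (217.45) = 135.082 mGal
Complete Bouguer anomaly = 135.082 + 2.42 = 137.502 mGal

137.5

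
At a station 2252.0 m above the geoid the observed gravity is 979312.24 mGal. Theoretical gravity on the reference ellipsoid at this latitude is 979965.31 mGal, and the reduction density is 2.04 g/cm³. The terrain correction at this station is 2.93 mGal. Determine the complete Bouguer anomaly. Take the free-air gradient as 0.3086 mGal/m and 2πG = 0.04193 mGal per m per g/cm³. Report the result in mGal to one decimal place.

Free-air correction = 0.3086 × 2252.0 = 694.97 mGal
Free-air anomaly = 979312.24 − 979965.31 + (694.97) = 41.90 mGal
Bouguer slab correction = 0.04193 × 2.04 × 2252.0 = 192.63 mGal
Simple Bouguer anomaly = 41.90 − (192.63) = -150.73 mGal
Complete Bouguer anomaly = -150.73 + 2.93 = -147.80 mGal

-147.8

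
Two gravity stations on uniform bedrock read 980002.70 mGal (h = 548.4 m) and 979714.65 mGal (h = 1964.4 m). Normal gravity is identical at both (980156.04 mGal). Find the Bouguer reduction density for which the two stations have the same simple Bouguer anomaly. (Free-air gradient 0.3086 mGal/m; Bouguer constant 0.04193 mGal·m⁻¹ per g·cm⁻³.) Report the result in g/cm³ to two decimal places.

Δg_obs = 979714.65 − 980002.70 = -288.05 mGal over Δh = 1964.4 − 548.4 = 1416.0 m
Equal Bouguer anomalies ⇒ Δg_obs + (0.3086 − 0.04193ρ)·Δh = 0
0.3086 − 0.04193ρ = −Δg_obs/Δh = 0.20343
ρ = (0.3086 − 0.20343) / 0.04193 = 2.51 g/cm³

2.51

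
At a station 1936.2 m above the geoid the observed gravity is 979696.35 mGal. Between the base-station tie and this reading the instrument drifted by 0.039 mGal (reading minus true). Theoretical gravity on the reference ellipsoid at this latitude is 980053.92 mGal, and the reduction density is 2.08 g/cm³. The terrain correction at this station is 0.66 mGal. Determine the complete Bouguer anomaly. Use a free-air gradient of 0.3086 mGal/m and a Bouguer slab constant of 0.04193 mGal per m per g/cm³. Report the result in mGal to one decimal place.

Drift-corrected reading = 979696.35 − (0.039) = 979696.311 mGal
Free-air correction = 0.3086 × 1936.2 = 597.51 mGal
Free-air anomaly = 979696.311 − 980053.92 + (597.51) = 239.901 mGal
Bouguer slab correction = 0.04193 × 2.08 × 1936.2 = 168.86 mGal
Simple Bouguer anomaly = 239.901 − (168.86) = 71.041 mGal
Complete Bouguer anomaly = 71.041 + 0.66 = 71.701 mGal

71.7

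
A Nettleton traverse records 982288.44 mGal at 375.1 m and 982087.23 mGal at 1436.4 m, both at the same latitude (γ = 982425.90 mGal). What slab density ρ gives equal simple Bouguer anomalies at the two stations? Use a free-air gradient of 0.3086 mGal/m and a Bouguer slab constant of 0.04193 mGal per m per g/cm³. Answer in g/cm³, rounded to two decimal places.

Δg_obs = 982087.23 − 982288.44 = -201.21 mGal over Δh = 1436.4 − 375.1 = 1061.3 m
Equal Bouguer anomalies ⇒ Δg_obs + (0.3086 − 0.04193ρ)·Δh = 0
0.3086 − 0.04193ρ = −Δg_obs/Δh = 0.18959
ρ = (0.3086 − 0.18959) / 0.04193 = 2.84 g/cm³

2.84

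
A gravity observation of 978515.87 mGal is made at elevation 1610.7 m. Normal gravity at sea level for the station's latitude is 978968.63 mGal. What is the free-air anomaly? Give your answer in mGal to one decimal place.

44.3

Free-air correction = 0.3086 × 1610.7 = 497.06 mGal
Free-air anomaly = 978515.87 − 978968.63 + (497.06) = 44.30 mGal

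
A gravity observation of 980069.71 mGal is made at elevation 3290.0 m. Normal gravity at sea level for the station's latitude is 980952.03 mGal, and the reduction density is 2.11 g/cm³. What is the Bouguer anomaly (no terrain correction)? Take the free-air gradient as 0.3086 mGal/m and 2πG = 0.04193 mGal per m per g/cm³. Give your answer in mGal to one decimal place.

Free-air correction = 0.3086 × 3290.0 = 1015.29 mGal
Free-air anomaly = 980069.71 − 980952.03 + (1015.29) = 132.97 mGal
Bouguer slab correction = 0.04193 × 2.11 × 3290.0 = 291.07 mGal
Simple Bouguer anomaly = 132.97 − (291.07) = -158.10 mGal

-158.1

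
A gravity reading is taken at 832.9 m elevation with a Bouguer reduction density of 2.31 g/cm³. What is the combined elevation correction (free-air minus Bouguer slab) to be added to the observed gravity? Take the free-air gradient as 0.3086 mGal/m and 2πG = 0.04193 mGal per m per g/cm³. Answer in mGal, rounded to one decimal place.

176.4

Combined gradient = 0.3086 − 0.04193 × 2.31 = 0.2117417 mGal/m
Combined elevation correction = 0.2117417 × 832.9 = 176.4 mGal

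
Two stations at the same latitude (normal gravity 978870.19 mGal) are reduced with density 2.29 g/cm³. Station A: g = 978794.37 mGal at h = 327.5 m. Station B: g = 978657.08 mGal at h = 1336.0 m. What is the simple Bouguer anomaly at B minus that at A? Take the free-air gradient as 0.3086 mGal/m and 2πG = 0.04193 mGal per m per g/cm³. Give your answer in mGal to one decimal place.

77.1

Δg_SB(A) = 978794.37 − 978870.19 + 0.3086×327.5 − 0.04193×2.29×327.5 = -6.20 mGal
Δg_SB(B) = 978657.08 − 978870.19 + 0.3086×1336.0 − 0.04193×2.29×1336.0 = 70.90 mGal
Difference = 70.90 − (-6.20) = 77.10 mGal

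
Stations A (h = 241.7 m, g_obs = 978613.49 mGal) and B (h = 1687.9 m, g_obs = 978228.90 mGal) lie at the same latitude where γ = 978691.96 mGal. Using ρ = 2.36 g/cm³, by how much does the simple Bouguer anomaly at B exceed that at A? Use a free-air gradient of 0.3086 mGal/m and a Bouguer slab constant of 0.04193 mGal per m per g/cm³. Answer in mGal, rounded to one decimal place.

-81.4

Δg_SB(A) = 978613.49 − 978691.96 + 0.3086×241.7 − 0.04193×2.36×241.7 = -27.80 mGal
Δg_SB(B) = 978228.90 − 978691.96 + 0.3086×1687.9 − 0.04193×2.36×1687.9 = -109.20 mGal
Difference = -109.20 − (-27.80) = -81.40 mGal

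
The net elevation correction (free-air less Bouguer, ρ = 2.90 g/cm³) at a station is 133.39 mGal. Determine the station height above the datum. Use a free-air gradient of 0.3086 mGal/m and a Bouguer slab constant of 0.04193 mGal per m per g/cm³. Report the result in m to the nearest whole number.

713

Combined gradient = 0.3086 − 0.04193 × 2.90 = 0.1870030 mGal/m
h = 133.39 / 0.1870030 = 713.30 m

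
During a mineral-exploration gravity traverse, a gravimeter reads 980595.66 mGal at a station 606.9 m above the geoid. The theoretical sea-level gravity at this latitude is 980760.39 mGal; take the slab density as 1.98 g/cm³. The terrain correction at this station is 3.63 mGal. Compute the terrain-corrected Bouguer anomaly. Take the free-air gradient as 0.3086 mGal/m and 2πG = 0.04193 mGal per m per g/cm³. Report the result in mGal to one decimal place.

-24.2

Free-air correction = 0.3086 × 606.9 = 187.29 mGal
Free-air anomaly = 980595.66 − 980760.39 + (187.29) = 22.56 mGal
Bouguer slab correction = 0.04193 × 1.98 × 606.9 = 50.39 mGal
Simple Bouguer anomaly = 22.56 − (50.39) = -27.83 mGal
Complete Bouguer anomaly = -27.83 + 3.63 = -24.20 mGal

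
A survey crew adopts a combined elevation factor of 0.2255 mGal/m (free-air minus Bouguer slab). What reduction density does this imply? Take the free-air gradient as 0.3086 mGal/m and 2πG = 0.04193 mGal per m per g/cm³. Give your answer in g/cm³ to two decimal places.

0.2255 = 0.3086 − 0.04193 × ρ
ρ = (0.3086 − 0.2255) / 0.04193 = 1.98 g/cm³

1.98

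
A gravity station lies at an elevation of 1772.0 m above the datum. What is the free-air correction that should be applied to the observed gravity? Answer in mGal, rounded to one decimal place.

546.8

Free-air correction = 0.3086 × 1772.0 = 546.8 mGal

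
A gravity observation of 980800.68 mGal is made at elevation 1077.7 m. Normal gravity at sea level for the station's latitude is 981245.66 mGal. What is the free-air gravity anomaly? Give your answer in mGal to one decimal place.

-112.4

Free-air correction = 0.3086 × 1077.7 = 332.58 mGal
Free-air anomaly = 980800.68 − 981245.66 + (332.58) = -112.40 mGal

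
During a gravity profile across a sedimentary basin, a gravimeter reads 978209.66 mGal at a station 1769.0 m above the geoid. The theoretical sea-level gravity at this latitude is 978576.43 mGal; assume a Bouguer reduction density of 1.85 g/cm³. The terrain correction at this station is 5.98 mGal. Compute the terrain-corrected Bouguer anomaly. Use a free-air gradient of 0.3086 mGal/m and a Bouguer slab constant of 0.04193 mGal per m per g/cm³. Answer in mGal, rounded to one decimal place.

47.9

Free-air correction = 0.3086 × 1769.0 = 545.91 mGal
Free-air anomaly = 978209.66 − 978576.43 + (545.91) = 179.14 mGal
Bouguer slab correction = 0.04193 × 1.85 × 1769.0 = 137.22 mGal
Simple Bouguer anomaly = 179.14 − (137.22) = 41.92 mGal
Complete Bouguer anomaly = 41.92 + 5.98 = 47.90 mGal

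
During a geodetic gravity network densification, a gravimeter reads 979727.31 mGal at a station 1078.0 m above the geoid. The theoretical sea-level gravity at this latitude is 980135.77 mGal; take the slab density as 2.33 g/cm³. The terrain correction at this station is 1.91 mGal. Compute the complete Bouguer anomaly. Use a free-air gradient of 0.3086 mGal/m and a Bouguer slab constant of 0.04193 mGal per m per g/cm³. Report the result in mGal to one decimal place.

-179.2

Free-air correction = 0.3086 × 1078.0 = 332.67 mGal
Free-air anomaly = 979727.31 − 980135.77 + (332.67) = -75.79 mGal
Bouguer slab correction = 0.04193 × 2.33 × 1078.0 = 105.32 mGal
Simple Bouguer anomaly = -75.79 − (105.32) = -181.11 mGal
Complete Bouguer anomaly = -181.11 + 1.91 = -179.20 mGal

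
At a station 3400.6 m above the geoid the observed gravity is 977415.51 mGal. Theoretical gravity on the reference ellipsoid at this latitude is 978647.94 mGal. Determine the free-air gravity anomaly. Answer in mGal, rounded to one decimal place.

-183.0

Free-air correction = 0.3086 × 3400.6 = 1049.43 mGal
Free-air anomaly = 977415.51 − 978647.94 + (1049.43) = -183.00 mGal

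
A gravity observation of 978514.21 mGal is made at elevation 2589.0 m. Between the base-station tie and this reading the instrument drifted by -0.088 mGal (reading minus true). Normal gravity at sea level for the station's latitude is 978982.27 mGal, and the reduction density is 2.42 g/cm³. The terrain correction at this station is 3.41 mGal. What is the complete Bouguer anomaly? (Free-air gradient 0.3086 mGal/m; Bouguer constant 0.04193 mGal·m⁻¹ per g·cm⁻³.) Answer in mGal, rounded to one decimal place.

71.7

Drift-corrected reading = 978514.21 − (-0.088) = 978514.298 mGal
Free-air correction = 0.3086 × 2589.0 = 798.97 mGal
Free-air anomaly = 978514.298 − 978982.27 + (798.97) = 330.998 mGal
Bouguer slab correction = 0.04193 × 2.42 × 2589.0 = 262.71 mGal
Simple Bouguer anomaly = 330.998 − (262.71) = 68.288 mGal
Complete Bouguer anomaly = 68.288 + 3.41 = 71.698 mGal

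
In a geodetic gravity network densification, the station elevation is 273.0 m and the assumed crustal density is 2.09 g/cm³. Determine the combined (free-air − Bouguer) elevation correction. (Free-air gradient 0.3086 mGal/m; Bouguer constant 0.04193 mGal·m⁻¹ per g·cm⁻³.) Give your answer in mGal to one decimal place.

Combined gradient = 0.3086 − 0.04193 × 2.09 = 0.2209663 mGal/m
Combined elevation correction = 0.2209663 × 273.0 = 60.3 mGal

60.3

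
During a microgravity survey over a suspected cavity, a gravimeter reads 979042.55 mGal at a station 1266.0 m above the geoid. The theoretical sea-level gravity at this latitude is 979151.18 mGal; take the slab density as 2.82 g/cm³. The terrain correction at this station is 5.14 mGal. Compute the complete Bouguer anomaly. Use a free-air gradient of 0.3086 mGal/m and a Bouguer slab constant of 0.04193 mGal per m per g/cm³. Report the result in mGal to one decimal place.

137.5

Free-air correction = 0.3086 × 1266.0 = 390.69 mGal
Free-air anomaly = 979042.55 − 979151.18 + (390.69) = 282.06 mGal
Bouguer slab correction = 0.04193 × 2.82 × 1266.0 = 149.70 mGal
Simple Bouguer anomaly = 282.06 − (149.70) = 132.36 mGal
Complete Bouguer anomaly = 132.36 + 5.14 = 137.50 mGal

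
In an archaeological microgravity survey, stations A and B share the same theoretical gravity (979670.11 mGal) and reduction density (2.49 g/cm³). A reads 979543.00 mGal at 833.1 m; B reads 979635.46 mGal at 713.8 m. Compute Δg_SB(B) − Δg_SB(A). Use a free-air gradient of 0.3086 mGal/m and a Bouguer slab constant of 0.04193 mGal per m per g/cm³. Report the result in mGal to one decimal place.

68.1

Δg_SB(A) = 979543.00 − 979670.11 + 0.3086×833.1 − 0.04193×2.49×833.1 = 43.00 mGal
Δg_SB(B) = 979635.46 − 979670.11 + 0.3086×713.8 − 0.04193×2.49×713.8 = 111.10 mGal
Difference = 111.10 − (43.00) = 68.10 mGal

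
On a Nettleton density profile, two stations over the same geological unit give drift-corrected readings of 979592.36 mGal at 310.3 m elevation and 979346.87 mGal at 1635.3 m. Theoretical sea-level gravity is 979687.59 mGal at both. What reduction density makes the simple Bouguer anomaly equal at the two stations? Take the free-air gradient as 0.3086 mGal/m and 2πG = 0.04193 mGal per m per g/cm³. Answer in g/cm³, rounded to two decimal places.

2.94

Δg_obs = 979346.87 − 979592.36 = -245.49 mGal over Δh = 1635.3 − 310.3 = 1325.0 m
Equal Bouguer anomalies ⇒ Δg_obs + (0.3086 − 0.04193ρ)·Δh = 0
0.3086 − 0.04193ρ = −Δg_obs/Δh = 0.18528
ρ = (0.3086 − 0.18528) / 0.04193 = 2.94 g/cm³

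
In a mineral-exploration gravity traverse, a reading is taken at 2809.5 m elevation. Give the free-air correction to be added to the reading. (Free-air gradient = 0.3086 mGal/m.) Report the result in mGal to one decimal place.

867.0

Free-air correction = 0.3086 × 2809.5 = 867.0 mGal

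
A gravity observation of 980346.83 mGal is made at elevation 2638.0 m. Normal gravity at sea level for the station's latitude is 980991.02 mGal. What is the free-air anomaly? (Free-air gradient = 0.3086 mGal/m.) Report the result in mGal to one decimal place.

169.9

Free-air correction = 0.3086 × 2638.0 = 814.09 mGal
Free-air anomaly = 980346.83 − 980991.02 + (814.09) = 169.90 mGal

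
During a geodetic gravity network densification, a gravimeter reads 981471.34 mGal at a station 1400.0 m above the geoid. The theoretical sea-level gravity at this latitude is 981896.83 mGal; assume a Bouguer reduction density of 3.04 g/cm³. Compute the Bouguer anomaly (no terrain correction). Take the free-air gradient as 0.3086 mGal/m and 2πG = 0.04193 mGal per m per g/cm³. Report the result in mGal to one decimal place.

-171.9

Free-air correction = 0.3086 × 1400.0 = 432.04 mGal
Free-air anomaly = 981471.34 − 981896.83 + (432.04) = 6.55 mGal
Bouguer slab correction = 0.04193 × 3.04 × 1400.0 = 178.45 mGal
Simple Bouguer anomaly = 6.55 − (178.45) = -171.90 mGal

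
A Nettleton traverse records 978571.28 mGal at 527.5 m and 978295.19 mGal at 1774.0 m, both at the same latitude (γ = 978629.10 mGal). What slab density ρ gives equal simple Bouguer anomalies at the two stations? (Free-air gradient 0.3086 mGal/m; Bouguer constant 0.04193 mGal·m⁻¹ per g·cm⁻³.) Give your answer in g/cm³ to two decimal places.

Δg_obs = 978295.19 − 978571.28 = -276.09 mGal over Δh = 1774.0 − 527.5 = 1246.5 m
Equal Bouguer anomalies ⇒ Δg_obs + (0.3086 − 0.04193ρ)·Δh = 0
0.3086 − 0.04193ρ = −Δg_obs/Δh = 0.22149
ρ = (0.3086 − 0.22149) / 0.04193 = 2.08 g/cm³

2.08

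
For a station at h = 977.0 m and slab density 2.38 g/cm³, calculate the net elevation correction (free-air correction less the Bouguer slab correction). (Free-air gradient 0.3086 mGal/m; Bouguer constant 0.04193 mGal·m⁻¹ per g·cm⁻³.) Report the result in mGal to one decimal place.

204.0

Combined gradient = 0.3086 − 0.04193 × 2.38 = 0.2088066 mGal/m
Combined elevation correction = 0.2088066 × 977.0 = 204.0 mGal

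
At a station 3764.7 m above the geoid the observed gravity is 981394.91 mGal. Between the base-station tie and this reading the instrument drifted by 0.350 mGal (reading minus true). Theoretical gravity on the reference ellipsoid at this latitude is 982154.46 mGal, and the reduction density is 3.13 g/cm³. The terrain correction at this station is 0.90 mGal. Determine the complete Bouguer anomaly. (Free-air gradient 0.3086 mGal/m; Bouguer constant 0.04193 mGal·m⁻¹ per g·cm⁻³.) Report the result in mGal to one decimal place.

-91.3

Drift-corrected reading = 981394.91 − (0.350) = 981394.560 mGal
Free-air correction = 0.3086 × 3764.7 = 1161.79 mGal
Free-air anomaly = 981394.560 − 982154.46 + (1161.79) = 401.890 mGal
Bouguer slab correction = 0.04193 × 3.13 × 3764.7 = 494.08 mGal
Simple Bouguer anomaly = 401.890 − (494.08) = -92.190 mGal
Complete Bouguer anomaly = -92.190 + 0.90 = -91.290 mGal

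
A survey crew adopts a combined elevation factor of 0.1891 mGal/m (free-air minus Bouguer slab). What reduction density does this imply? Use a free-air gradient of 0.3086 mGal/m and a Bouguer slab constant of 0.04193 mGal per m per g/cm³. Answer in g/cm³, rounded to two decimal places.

2.85

0.1891 = 0.3086 − 0.04193 × ρ
ρ = (0.3086 − 0.1891) / 0.04193 = 2.85 g/cm³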